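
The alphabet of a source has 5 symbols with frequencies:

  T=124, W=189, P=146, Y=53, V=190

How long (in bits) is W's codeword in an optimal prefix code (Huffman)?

2

Huffman merges, smallest pair first:
Y(53) + T(124) → 177
P(146) + 177 → 323
W(189) + V(190) → 379
323 + 379 → 702
W sits 2 levels below the root, so its codeword is 2 bits.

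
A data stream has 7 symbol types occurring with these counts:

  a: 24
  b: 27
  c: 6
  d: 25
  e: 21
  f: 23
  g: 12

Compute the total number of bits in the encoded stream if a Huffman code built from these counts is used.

380

Build the Huffman tree bottom-up:
merge c(6) and g(12): 18
merge 18 and e(21): 39
merge f(23) and a(24): 47
merge d(25) and b(27): 52
merge 39 and 47: 86
merge 52 and 86: 138
The encoded length is the sum of every internal node's weight: 18 + 39 + 47 + 52 + 86 + 138 = 380 bits.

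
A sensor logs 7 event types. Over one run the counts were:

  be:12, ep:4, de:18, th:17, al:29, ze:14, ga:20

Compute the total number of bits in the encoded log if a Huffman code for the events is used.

309

Greedily combine the two least-frequent nodes:
ep(4) + be(12) → 16
ze(14) + 16 → 30
th(17) + de(18) → 35
ga(20) + al(29) → 49
30 + 35 → 65
49 + 65 → 114
The encoded length is the sum of every internal node's weight: 16 + 30 + 35 + 49 + 65 + 114 = 309 bits.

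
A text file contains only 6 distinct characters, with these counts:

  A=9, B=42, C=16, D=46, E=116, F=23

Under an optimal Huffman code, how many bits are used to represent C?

4

Huffman merges, smallest pair first:
merge A(9) and C(16): 25
merge F(23) and 25: 48
merge B(42) and D(46): 88
merge 48 and 88: 136
merge E(116) and 136: 252
The subtree containing C is merged 4 times, so code length = 4.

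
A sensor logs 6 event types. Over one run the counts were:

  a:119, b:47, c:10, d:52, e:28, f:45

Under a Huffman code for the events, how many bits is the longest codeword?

Merge the two lowest-weight nodes at each step:
combine c(10), e(28) → 38
combine 38, f(45) → 83
combine b(47), d(52) → 99
combine 83, 99 → 182
combine a(119), 182 → 301
Maximum depth reached is 4.

4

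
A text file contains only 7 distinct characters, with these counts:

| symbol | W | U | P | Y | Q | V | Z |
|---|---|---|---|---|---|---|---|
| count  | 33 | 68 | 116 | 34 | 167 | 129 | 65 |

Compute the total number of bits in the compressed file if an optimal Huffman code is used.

Greedily combine the two least-frequent nodes:
W(33) + Y(34) → 67
Z(65) + 67 → 132
U(68) + P(116) → 184
V(129) + 132 → 261
Q(167) + 184 → 351
261 + 351 → 612
Total encoded bits = sum of merged weights = 67 + 132 + 184 + 261 + 351 + 612 = 1607.

1607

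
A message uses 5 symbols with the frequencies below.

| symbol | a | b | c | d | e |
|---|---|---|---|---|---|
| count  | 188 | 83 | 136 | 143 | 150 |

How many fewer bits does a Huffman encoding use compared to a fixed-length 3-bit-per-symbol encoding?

481

Fixed-length: 3 bits × 700 symbols = 2100 bits.
Huffman merges:
b(83) + c(136) → 219
d(143) + e(150) → 293
a(188) + 219 → 407
293 + 407 → 700
Huffman total = 219 + 293 + 407 + 700 = 1619 bits.
Saving = 2100 − 1619 = 481 bits.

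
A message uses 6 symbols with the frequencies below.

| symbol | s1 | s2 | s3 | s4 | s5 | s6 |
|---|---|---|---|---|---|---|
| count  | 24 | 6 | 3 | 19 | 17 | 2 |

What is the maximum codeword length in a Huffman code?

Merge the two lowest-weight nodes at each step:
combine s6(2), s3(3) → 5
combine 5, s2(6) → 11
combine 11, s5(17) → 28
combine s4(19), s1(24) → 43
combine 28, 43 → 71
The rarest symbols sit at the bottom; the longest codeword is 4 bits.

4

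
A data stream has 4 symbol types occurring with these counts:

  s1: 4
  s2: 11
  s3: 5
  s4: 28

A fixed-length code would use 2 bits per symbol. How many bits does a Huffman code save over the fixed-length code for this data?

19

Fixed-length: 2 bits × 48 symbols = 96 bits.
Huffman merges:
combine s1(4), s3(5) → 9
combine 9, s2(11) → 20
combine 20, s4(28) → 48
Huffman total = 9 + 20 + 48 = 77 bits.
Saving = 96 − 77 = 19 bits.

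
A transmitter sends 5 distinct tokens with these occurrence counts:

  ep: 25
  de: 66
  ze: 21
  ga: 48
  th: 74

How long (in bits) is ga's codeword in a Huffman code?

Build the tree from the bottom:
combine ze(21), ep(25) → 46
combine 46, ga(48) → 94
combine de(66), th(74) → 140
combine 94, 140 → 234
The subtree containing ga is merged 2 times, so code length = 2.

2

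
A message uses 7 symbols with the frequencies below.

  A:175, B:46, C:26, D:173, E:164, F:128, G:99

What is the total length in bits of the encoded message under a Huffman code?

2157

Greedily combine the two least-frequent nodes:
C(26) + B(46) → 72
72 + G(99) → 171
F(128) + E(164) → 292
171 + D(173) → 344
A(175) + 292 → 467
344 + 467 → 811
Each symbol's bit-cost is frequency × depth; summing gives 2157 bits (equivalently 72 + 171 + 292 + 344 + 467 + 811).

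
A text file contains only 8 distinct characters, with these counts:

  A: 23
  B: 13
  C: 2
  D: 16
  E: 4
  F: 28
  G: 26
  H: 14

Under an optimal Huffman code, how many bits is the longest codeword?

5

Merge the two lowest-weight nodes at each step:
merge C(2) and E(4): 6
merge 6 and B(13): 19
merge H(14) and D(16): 30
merge 19 and A(23): 42
merge G(26) and F(28): 54
merge 30 and 42: 72
merge 54 and 72: 126
The rarest symbols sit at the bottom; the longest codeword is 5 bits.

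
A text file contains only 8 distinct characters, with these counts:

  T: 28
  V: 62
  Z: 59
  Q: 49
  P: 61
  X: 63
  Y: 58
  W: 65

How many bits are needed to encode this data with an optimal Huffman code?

1335

Build the Huffman tree bottom-up:
T(28) + Q(49) → 77
Y(58) + Z(59) → 117
P(61) + V(62) → 123
X(63) + W(65) → 128
77 + 117 → 194
123 + 128 → 251
194 + 251 → 445
The encoded length is the sum of every internal node's weight: 77 + 117 + 123 + 128 + 194 + 251 + 445 = 1335 bits.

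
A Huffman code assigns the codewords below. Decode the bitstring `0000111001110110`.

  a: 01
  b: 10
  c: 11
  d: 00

ddcbacab

Read left to right; each codeword is recognised as soon as it completes (prefix code):
  00→d | 00→d | 11→c | 10→b | 01→a | 11→c | 01→a | 10→b
Decoded message: ddcbacab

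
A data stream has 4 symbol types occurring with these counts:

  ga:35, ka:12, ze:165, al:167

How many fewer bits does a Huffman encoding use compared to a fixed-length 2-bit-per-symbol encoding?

120

Fixed-length: 2 bits × 379 symbols = 758 bits.
Huffman merges:
combine ka(12), ga(35) → 47
combine 47, ze(165) → 212
combine al(167), 212 → 379
Huffman total = 47 + 212 + 379 = 638 bits.
Saving = 758 − 638 = 120 bits.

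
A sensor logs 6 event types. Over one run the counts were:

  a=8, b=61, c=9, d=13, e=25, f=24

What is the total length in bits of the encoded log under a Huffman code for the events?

315

Greedily combine the two least-frequent nodes:
merge a(8) and c(9): 17
merge d(13) and 17: 30
merge f(24) and e(25): 49
merge 30 and 49: 79
merge b(61) and 79: 140
The encoded length is the sum of every internal node's weight: 17 + 30 + 49 + 79 + 140 = 315 bits.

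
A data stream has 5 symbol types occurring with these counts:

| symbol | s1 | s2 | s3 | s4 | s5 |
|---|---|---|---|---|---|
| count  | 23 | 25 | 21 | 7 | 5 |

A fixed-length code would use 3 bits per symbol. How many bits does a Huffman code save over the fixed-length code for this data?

69

Fixed-length: 3 bits × 81 symbols = 243 bits.
Huffman merges:
merge s5(5) and s4(7): 12
merge 12 and s3(21): 33
merge s1(23) and s2(25): 48
merge 33 and 48: 81
Huffman total = 12 + 33 + 48 + 81 = 174 bits.
Saving = 243 − 174 = 69 bits.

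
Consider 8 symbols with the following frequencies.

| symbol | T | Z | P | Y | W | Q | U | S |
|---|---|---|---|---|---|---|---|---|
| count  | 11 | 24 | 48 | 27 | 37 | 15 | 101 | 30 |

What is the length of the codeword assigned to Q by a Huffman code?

4

Huffman merges, smallest pair first:
merge T(11) and Q(15): 26
merge Z(24) and 26: 50
merge Y(27) and S(30): 57
merge W(37) and P(48): 85
merge 50 and 57: 107
merge 85 and U(101): 186
merge 107 and 186: 293
Q sits 4 levels below the root, so its codeword is 4 bits.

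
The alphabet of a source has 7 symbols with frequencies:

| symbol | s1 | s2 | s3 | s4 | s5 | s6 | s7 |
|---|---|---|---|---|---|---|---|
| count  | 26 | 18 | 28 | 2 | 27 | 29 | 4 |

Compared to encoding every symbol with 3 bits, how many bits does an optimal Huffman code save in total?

Fixed-length: 3 bits × 134 symbols = 402 bits.
Huffman merges:
combine s4(2), s7(4) → 6
combine 6, s2(18) → 24
combine 24, s1(26) → 50
combine s5(27), s3(28) → 55
combine s6(29), 50 → 79
combine 55, 79 → 134
Huffman total = 6 + 24 + 50 + 55 + 79 + 134 = 348 bits.
Saving = 402 − 348 = 54 bits.

54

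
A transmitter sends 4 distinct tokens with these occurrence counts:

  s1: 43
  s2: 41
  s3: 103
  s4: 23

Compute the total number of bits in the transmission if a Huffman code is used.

381

Greedily combine the two least-frequent nodes:
merge s4(23) and s2(41): 64
merge s1(43) and 64: 107
merge s3(103) and 107: 210
Each symbol's bit-cost is frequency × depth; summing gives 381 bits (equivalently 64 + 107 + 210).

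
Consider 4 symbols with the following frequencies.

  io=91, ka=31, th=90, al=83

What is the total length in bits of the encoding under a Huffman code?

590

Merge the two smallest weights repeatedly:
merge ka(31) and al(83): 114
merge th(90) and io(91): 181
merge 114 and 181: 295
The encoded length is the sum of every internal node's weight: 114 + 181 + 295 = 590 bits.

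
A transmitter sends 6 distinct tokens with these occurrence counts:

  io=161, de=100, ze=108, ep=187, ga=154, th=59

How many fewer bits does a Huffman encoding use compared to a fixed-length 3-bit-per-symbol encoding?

348

Fixed-length: 3 bits × 769 symbols = 2307 bits.
Huffman merges:
th(59) + de(100) → 159
ze(108) + ga(154) → 262
159 + io(161) → 320
ep(187) + 262 → 449
320 + 449 → 769
Huffman total = 159 + 262 + 320 + 449 + 769 = 1959 bits.
Saving = 2307 − 1959 = 348 bits.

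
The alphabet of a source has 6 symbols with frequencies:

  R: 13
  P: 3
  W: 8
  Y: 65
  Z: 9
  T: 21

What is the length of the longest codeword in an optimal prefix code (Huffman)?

Merge the two lowest-weight nodes at each step:
P(3) + W(8) → 11
Z(9) + 11 → 20
R(13) + 20 → 33
T(21) + 33 → 54
54 + Y(65) → 119
The rarest symbols sit at the bottom; the longest codeword is 5 bits.

5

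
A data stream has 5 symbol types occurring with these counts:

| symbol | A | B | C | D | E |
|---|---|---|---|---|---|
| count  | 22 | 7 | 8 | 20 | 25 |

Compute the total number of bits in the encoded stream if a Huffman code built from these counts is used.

179

Greedily combine the two least-frequent nodes:
merge B(7) and C(8): 15
merge 15 and D(20): 35
merge A(22) and E(25): 47
merge 35 and 47: 82
Total encoded bits = sum of merged weights = 15 + 35 + 47 + 82 = 179.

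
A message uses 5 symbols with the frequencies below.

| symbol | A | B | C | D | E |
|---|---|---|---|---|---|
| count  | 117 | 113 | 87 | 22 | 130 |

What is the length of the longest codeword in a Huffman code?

Merge the two lowest-weight nodes at each step:
D(22) + C(87) → 109
109 + B(113) → 222
A(117) + E(130) → 247
222 + 247 → 469
The first pair merged (D, C) ends up deepest, at depth 3.

3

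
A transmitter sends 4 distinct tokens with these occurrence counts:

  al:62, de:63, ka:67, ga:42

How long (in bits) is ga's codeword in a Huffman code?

Huffman merges, smallest pair first:
merge ga(42) and al(62): 104
merge de(63) and ka(67): 130
merge 104 and 130: 234
ga sits 2 levels below the root, so its codeword is 2 bits.

2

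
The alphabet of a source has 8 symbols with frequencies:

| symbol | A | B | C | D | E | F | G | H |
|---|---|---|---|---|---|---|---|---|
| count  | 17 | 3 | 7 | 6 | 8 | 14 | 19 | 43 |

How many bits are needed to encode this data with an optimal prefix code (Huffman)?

Merge the two smallest weights repeatedly:
B(3) + D(6) → 9
C(7) + E(8) → 15
9 + F(14) → 23
15 + A(17) → 32
G(19) + 23 → 42
32 + 42 → 74
H(43) + 74 → 117
The encoded length is the sum of every internal node's weight: 9 + 15 + 23 + 32 + 42 + 74 + 117 = 312 bits.

312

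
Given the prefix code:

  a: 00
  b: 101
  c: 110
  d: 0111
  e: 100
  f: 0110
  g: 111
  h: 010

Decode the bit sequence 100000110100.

eafe

Read left to right; each codeword is recognised as soon as it completes (prefix code):
  100→e | 00→a | 0110→f | 100→e
Decoded message: eafe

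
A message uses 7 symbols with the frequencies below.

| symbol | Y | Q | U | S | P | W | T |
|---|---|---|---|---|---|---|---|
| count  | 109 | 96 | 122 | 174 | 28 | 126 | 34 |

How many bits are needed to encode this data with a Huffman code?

Build the Huffman tree bottom-up:
P(28) + T(34) → 62
62 + Q(96) → 158
Y(109) + U(122) → 231
W(126) + 158 → 284
S(174) + 231 → 405
284 + 405 → 689
The encoded length is the sum of every internal node's weight: 62 + 158 + 231 + 284 + 405 + 689 = 1829 bits.

1829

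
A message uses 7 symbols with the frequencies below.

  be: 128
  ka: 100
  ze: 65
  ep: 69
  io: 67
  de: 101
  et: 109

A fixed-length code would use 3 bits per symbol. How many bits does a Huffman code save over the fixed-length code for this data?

Fixed-length: 3 bits × 639 symbols = 1917 bits.
Huffman merges:
combine ze(65), io(67) → 132
combine ep(69), ka(100) → 169
combine de(101), et(109) → 210
combine be(128), 132 → 260
combine 169, 210 → 379
combine 260, 379 → 639
Huffman total = 132 + 169 + 210 + 260 + 379 + 639 = 1789 bits.
Saving = 1917 − 1789 = 128 bits.

128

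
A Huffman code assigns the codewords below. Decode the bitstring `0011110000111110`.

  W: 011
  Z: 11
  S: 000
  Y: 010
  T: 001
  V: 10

Read left to right; each codeword is recognised as soon as it completes (prefix code):
  001→T | 11→Z | 10→V | 000→S | 11→Z | 11→Z | 10→V
Decoded message: TZVSZZV

TZVSZZV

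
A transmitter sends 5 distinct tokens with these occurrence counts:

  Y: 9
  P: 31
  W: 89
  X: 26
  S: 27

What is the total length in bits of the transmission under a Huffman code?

368

Merge the two smallest weights repeatedly:
combine Y(9), X(26) → 35
combine S(27), P(31) → 58
combine 35, 58 → 93
combine W(89), 93 → 182
Total encoded bits = sum of merged weights = 35 + 58 + 93 + 182 = 368.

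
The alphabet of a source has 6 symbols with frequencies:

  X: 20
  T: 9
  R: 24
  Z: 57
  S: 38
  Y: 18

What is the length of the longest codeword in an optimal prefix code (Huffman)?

Merge the two lowest-weight nodes at each step:
T(9) + Y(18) → 27
X(20) + R(24) → 44
27 + S(38) → 65
44 + Z(57) → 101
65 + 101 → 166
The first pair merged (T, Y) ends up deepest, at depth 3.

3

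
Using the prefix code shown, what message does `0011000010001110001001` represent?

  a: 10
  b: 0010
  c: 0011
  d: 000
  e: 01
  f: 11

cdedfabe

Read left to right; each codeword is recognised as soon as it completes (prefix code):
  0011→c | 000→d | 01→e | 000→d | 11→f | 10→a | 0010→b | 01→e
Decoded message: cdedfabe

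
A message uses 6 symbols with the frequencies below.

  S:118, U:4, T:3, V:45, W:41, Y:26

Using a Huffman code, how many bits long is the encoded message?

Greedily combine the two least-frequent nodes:
merge T(3) and U(4): 7
merge 7 and Y(26): 33
merge 33 and W(41): 74
merge V(45) and 74: 119
merge S(118) and 119: 237
The encoded length is the sum of every internal node's weight: 7 + 33 + 74 + 119 + 237 = 470 bits.

470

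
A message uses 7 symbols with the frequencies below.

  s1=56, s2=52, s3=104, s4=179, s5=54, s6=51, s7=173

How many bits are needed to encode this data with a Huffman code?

1758

Merge the two smallest weights repeatedly:
combine s6(51), s2(52) → 103
combine s5(54), s1(56) → 110
combine 103, s3(104) → 207
combine 110, s7(173) → 283
combine s4(179), 207 → 386
combine 283, 386 → 669
Each symbol's bit-cost is frequency × depth; summing gives 1758 bits (equivalently 103 + 110 + 207 + 283 + 386 + 669).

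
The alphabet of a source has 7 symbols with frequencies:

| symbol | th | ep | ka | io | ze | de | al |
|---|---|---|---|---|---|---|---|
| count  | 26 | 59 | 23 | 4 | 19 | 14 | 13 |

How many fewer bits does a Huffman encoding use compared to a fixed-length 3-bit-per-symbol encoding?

Fixed-length: 3 bits × 158 symbols = 474 bits.
Huffman merges:
io(4) + al(13) → 17
de(14) + 17 → 31
ze(19) + ka(23) → 42
th(26) + 31 → 57
42 + 57 → 99
ep(59) + 99 → 158
Huffman total = 17 + 31 + 42 + 57 + 99 + 158 = 404 bits.
Saving = 474 − 404 = 70 bits.

70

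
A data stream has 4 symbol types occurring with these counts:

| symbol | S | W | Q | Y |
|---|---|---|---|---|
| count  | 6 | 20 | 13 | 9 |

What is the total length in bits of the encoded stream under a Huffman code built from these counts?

Build the Huffman tree bottom-up:
combine S(6), Y(9) → 15
combine Q(13), 15 → 28
combine W(20), 28 → 48
The encoded length is the sum of every internal node's weight: 15 + 28 + 48 = 91 bits.

91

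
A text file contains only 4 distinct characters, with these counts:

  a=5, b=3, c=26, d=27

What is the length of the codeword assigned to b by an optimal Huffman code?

Build the tree from the bottom:
merge b(3) and a(5): 8
merge 8 and c(26): 34
merge d(27) and 34: 61
b's leaf is at depth 3, giving a 3-bit codeword.

3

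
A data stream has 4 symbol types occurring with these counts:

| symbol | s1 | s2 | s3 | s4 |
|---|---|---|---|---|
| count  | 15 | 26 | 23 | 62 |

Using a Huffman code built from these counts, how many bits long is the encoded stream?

Merge the two smallest weights repeatedly:
s1(15) + s3(23) → 38
s2(26) + 38 → 64
s4(62) + 64 → 126
The encoded length is the sum of every internal node's weight: 38 + 64 + 126 = 228 bits.

228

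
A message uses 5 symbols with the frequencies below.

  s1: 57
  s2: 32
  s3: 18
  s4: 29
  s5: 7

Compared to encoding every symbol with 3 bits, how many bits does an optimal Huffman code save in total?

121

Fixed-length: 3 bits × 143 symbols = 429 bits.
Huffman merges:
s5(7) + s3(18) → 25
25 + s4(29) → 54
s2(32) + 54 → 86
s1(57) + 86 → 143
Huffman total = 25 + 54 + 86 + 143 = 308 bits.
Saving = 429 − 308 = 121 bits.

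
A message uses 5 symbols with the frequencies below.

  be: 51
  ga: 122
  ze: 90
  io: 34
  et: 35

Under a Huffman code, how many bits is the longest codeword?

4

Merge the two lowest-weight nodes at each step:
io(34) + et(35) → 69
be(51) + 69 → 120
ze(90) + 120 → 210
ga(122) + 210 → 332
The first pair merged (io, et) ends up deepest, at depth 4.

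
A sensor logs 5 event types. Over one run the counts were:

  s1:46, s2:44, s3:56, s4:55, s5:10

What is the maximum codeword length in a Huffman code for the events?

Merge the two lowest-weight nodes at each step:
s5(10) + s2(44) → 54
s1(46) + 54 → 100
s4(55) + s3(56) → 111
100 + 111 → 211
Maximum depth reached is 3.

3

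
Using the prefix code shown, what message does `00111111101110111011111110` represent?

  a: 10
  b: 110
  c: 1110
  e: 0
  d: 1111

eedcccdc

Read left to right; each codeword is recognised as soon as it completes (prefix code):
  0→e | 0→e | 1111→d | 1110→c | 1110→c | 1110→c | 1111→d | 1110→c
Decoded message: eedcccdc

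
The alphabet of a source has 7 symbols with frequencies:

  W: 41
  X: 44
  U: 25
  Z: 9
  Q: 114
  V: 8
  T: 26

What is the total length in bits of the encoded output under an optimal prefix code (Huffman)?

632

Build the Huffman tree bottom-up:
merge V(8) and Z(9): 17
merge 17 and U(25): 42
merge T(26) and W(41): 67
merge 42 and X(44): 86
merge 67 and 86: 153
merge Q(114) and 153: 267
The encoded length is the sum of every internal node's weight: 17 + 42 + 67 + 86 + 153 + 267 = 632 bits.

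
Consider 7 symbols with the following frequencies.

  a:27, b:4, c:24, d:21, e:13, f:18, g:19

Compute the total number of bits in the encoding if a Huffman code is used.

Greedily combine the two least-frequent nodes:
combine b(4), e(13) → 17
combine 17, f(18) → 35
combine g(19), d(21) → 40
combine c(24), a(27) → 51
combine 35, 40 → 75
combine 51, 75 → 126
Total encoded bits = sum of merged weights = 17 + 35 + 40 + 51 + 75 + 126 = 344.

344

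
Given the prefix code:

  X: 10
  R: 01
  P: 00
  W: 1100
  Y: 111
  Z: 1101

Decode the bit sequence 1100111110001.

WYWR

Read left to right; each codeword is recognised as soon as it completes (prefix code):
  1100→W | 111→Y | 1100→W | 01→R
Decoded message: WYWR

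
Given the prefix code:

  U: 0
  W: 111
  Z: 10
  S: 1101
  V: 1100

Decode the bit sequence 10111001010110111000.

ZWUUZZSVU

Read left to right; each codeword is recognised as soon as it completes (prefix code):
  10→Z | 111→W | 0→U | 0→U | 10→Z | 10→Z | 1101→S | 1100→V | 0→U
Decoded message: ZWUUZZSVU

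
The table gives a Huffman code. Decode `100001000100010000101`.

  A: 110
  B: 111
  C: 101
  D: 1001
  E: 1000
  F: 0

EFEEEFC

Read left to right; each codeword is recognised as soon as it completes (prefix code):
  1000→E | 0→F | 1000→E | 1000→E | 1000→E | 0→F | 101→C
Decoded message: EFEEEFC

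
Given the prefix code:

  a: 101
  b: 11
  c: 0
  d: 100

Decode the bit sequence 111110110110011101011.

bbaadbacb

Read left to right; each codeword is recognised as soon as it completes (prefix code):
  11→b | 11→b | 101→a | 101→a | 100→d | 11→b | 101→a | 0→c | 11→b
Decoded message: bbaadbacb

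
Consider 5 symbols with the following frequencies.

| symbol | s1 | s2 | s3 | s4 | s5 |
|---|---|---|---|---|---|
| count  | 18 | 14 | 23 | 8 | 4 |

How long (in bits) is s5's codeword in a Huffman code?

Build the tree from the bottom:
merge s5(4) and s4(8): 12
merge 12 and s2(14): 26
merge s1(18) and s3(23): 41
merge 26 and 41: 67
The subtree containing s5 is merged 3 times, so code length = 3.

3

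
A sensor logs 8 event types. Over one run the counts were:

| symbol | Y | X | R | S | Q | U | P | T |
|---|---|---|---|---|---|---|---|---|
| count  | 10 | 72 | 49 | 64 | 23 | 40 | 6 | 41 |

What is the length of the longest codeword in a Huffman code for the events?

Merge the two lowest-weight nodes at each step:
merge P(6) and Y(10): 16
merge 16 and Q(23): 39
merge 39 and U(40): 79
merge T(41) and R(49): 90
merge S(64) and X(72): 136
merge 79 and 90: 169
merge 136 and 169: 305
The first pair merged (P, Y) ends up deepest, at depth 5.

5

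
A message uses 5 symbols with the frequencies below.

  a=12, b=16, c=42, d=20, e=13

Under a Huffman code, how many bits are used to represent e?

Repeatedly merge the two smallest:
merge a(12) and e(13): 25
merge b(16) and d(20): 36
merge 25 and 36: 61
merge c(42) and 61: 103
The subtree containing e is merged 3 times, so code length = 3.

3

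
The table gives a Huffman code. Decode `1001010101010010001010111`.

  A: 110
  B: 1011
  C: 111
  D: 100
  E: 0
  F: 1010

DFFDDEFC

Read left to right; each codeword is recognised as soon as it completes (prefix code):
  100→D | 1010→F | 1010→F | 100→D | 100→D | 0→E | 1010→F | 111→C
Decoded message: DFFDDEFC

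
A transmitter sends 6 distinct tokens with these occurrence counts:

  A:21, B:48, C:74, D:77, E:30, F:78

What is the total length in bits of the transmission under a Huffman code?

Build the Huffman tree bottom-up:
A(21) + E(30) → 51
B(48) + 51 → 99
C(74) + D(77) → 151
F(78) + 99 → 177
151 + 177 → 328
Total encoded bits = sum of merged weights = 51 + 99 + 151 + 177 + 328 = 806.

806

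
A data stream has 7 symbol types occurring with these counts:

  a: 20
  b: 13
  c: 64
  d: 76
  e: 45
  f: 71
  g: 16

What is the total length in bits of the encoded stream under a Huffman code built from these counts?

Merge the two smallest weights repeatedly:
b(13) + g(16) → 29
a(20) + 29 → 49
e(45) + 49 → 94
c(64) + f(71) → 135
d(76) + 94 → 170
135 + 170 → 305
Total encoded bits = sum of merged weights = 29 + 49 + 94 + 135 + 170 + 305 = 782.

782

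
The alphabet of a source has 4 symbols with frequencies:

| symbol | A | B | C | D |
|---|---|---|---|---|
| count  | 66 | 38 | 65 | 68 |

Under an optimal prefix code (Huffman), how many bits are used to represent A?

2

Repeatedly merge the two smallest:
merge B(38) and C(65): 103
merge A(66) and D(68): 134
merge 103 and 134: 237
The subtree containing A is merged 2 times, so code length = 2.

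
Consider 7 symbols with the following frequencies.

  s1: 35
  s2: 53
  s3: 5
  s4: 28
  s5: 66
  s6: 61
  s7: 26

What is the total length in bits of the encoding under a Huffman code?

726

Build the Huffman tree bottom-up:
merge s3(5) and s7(26): 31
merge s4(28) and 31: 59
merge s1(35) and s2(53): 88
merge 59 and s6(61): 120
merge s5(66) and 88: 154
merge 120 and 154: 274
Total encoded bits = sum of merged weights = 31 + 59 + 88 + 120 + 154 + 274 = 726.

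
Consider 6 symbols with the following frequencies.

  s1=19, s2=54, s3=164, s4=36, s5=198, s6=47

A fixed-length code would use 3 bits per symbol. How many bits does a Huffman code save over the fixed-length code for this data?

Fixed-length: 3 bits × 518 symbols = 1554 bits.
Huffman merges:
combine s1(19), s4(36) → 55
combine s6(47), s2(54) → 101
combine 55, 101 → 156
combine 156, s3(164) → 320
combine s5(198), 320 → 518
Huffman total = 55 + 101 + 156 + 320 + 518 = 1150 bits.
Saving = 1554 − 1150 = 404 bits.

404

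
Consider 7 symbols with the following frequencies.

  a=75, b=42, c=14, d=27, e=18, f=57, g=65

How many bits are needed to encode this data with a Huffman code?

Merge the two smallest weights repeatedly:
c(14) + e(18) → 32
d(27) + 32 → 59
b(42) + f(57) → 99
59 + g(65) → 124
a(75) + 99 → 174
124 + 174 → 298
Each symbol's bit-cost is frequency × depth; summing gives 786 bits (equivalently 32 + 59 + 99 + 124 + 174 + 298).

786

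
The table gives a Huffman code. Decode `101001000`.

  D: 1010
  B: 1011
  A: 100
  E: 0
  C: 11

Read left to right; each codeword is recognised as soon as it completes (prefix code):
  1010→D | 0→E | 100→A | 0→E
Decoded message: DEAE

DEAE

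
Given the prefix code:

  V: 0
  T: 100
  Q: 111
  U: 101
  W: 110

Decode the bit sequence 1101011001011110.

WUTUQV

Read left to right; each codeword is recognised as soon as it completes (prefix code):
  110→W | 101→U | 100→T | 101→U | 111→Q | 0→V
Decoded message: WUTUQV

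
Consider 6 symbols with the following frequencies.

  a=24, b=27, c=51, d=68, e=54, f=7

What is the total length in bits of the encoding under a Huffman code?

551

Merge the two smallest weights repeatedly:
combine f(7), a(24) → 31
combine b(27), 31 → 58
combine c(51), e(54) → 105
combine 58, d(68) → 126
combine 105, 126 → 231
Total encoded bits = sum of merged weights = 31 + 58 + 105 + 126 + 231 = 551.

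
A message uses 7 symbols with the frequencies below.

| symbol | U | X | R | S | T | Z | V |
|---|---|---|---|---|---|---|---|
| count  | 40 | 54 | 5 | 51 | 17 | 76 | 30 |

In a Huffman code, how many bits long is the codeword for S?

3

Build the tree from the bottom:
combine R(5), T(17) → 22
combine 22, V(30) → 52
combine U(40), S(51) → 91
combine 52, X(54) → 106
combine Z(76), 91 → 167
combine 106, 167 → 273
The subtree containing S is merged 3 times, so code length = 3.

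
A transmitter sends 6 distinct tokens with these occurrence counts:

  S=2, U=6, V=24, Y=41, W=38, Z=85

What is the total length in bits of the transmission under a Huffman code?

Build the Huffman tree bottom-up:
merge S(2) and U(6): 8
merge 8 and V(24): 32
merge 32 and W(38): 70
merge Y(41) and 70: 111
merge Z(85) and 111: 196
Total encoded bits = sum of merged weights = 8 + 32 + 70 + 111 + 196 = 417.

417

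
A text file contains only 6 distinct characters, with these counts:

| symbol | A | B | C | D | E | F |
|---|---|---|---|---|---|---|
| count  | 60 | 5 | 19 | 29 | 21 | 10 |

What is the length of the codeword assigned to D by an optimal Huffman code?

Build the tree from the bottom:
B(5) + F(10) → 15
15 + C(19) → 34
E(21) + D(29) → 50
34 + 50 → 84
A(60) + 84 → 144
The subtree containing D is merged 3 times, so code length = 3.

3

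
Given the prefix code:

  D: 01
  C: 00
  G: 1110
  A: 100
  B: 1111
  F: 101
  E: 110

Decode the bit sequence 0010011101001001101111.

Read left to right; each codeword is recognised as soon as it completes (prefix code):
  00→C | 100→A | 1110→G | 100→A | 100→A | 110→E | 1111→B
Decoded message: CAGAAEB

CAGAAEB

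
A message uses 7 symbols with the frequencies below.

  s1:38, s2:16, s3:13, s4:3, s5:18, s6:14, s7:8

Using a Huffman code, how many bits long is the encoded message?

285

Greedily combine the two least-frequent nodes:
combine s4(3), s7(8) → 11
combine 11, s3(13) → 24
combine s6(14), s2(16) → 30
combine s5(18), 24 → 42
combine 30, s1(38) → 68
combine 42, 68 → 110
Each symbol's bit-cost is frequency × depth; summing gives 285 bits (equivalently 11 + 24 + 30 + 42 + 68 + 110).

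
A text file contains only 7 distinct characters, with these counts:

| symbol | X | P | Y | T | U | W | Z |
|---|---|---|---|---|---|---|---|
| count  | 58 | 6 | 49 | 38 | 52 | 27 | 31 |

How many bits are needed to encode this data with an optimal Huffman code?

706

Merge the two smallest weights repeatedly:
P(6) + W(27) → 33
Z(31) + 33 → 64
T(38) + Y(49) → 87
U(52) + X(58) → 110
64 + 87 → 151
110 + 151 → 261
The encoded length is the sum of every internal node's weight: 33 + 64 + 87 + 110 + 151 + 261 = 706 bits.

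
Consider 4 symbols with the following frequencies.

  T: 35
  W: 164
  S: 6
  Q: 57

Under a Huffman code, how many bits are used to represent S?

Huffman merges, smallest pair first:
merge S(6) and T(35): 41
merge 41 and Q(57): 98
merge 98 and W(164): 262
The subtree containing S is merged 3 times, so code length = 3.

3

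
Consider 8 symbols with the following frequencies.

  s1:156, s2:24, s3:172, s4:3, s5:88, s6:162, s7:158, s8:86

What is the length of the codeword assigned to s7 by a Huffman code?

Build the tree from the bottom:
s4(3) + s2(24) → 27
27 + s8(86) → 113
s5(88) + 113 → 201
s1(156) + s7(158) → 314
s6(162) + s3(172) → 334
201 + 314 → 515
334 + 515 → 849
The subtree containing s7 is merged 3 times, so code length = 3.

3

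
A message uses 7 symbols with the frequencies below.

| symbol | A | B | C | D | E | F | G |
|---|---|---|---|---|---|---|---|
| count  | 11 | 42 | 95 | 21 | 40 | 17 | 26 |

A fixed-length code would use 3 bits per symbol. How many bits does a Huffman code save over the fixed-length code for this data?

115

Fixed-length: 3 bits × 252 symbols = 756 bits.
Huffman merges:
combine A(11), F(17) → 28
combine D(21), G(26) → 47
combine 28, E(40) → 68
combine B(42), 47 → 89
combine 68, 89 → 157
combine C(95), 157 → 252
Huffman total = 28 + 47 + 68 + 89 + 157 + 252 = 641 bits.
Saving = 756 − 641 = 115 bits.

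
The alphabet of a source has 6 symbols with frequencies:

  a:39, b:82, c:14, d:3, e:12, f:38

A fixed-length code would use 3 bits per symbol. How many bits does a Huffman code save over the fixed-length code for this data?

159

Fixed-length: 3 bits × 188 symbols = 564 bits.
Huffman merges:
combine d(3), e(12) → 15
combine c(14), 15 → 29
combine 29, f(38) → 67
combine a(39), 67 → 106
combine b(82), 106 → 188
Huffman total = 15 + 29 + 67 + 106 + 188 = 405 bits.
Saving = 564 − 405 = 159 bits.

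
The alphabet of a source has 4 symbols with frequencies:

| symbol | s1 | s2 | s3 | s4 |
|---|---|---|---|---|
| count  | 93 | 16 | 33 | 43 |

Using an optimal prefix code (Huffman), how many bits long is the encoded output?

Greedily combine the two least-frequent nodes:
combine s2(16), s3(33) → 49
combine s4(43), 49 → 92
combine 92, s1(93) → 185
Each symbol's bit-cost is frequency × depth; summing gives 326 bits (equivalently 49 + 92 + 185).

326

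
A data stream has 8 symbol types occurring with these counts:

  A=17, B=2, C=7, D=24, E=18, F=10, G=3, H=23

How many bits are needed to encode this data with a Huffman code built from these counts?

282

Build the Huffman tree bottom-up:
combine B(2), G(3) → 5
combine 5, C(7) → 12
combine F(10), 12 → 22
combine A(17), E(18) → 35
combine 22, H(23) → 45
combine D(24), 35 → 59
combine 45, 59 → 104
Each symbol's bit-cost is frequency × depth; summing gives 282 bits (equivalently 5 + 12 + 22 + 35 + 45 + 59 + 104).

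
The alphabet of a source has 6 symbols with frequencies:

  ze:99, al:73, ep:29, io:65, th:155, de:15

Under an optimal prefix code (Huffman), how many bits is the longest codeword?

Merge the two lowest-weight nodes at each step:
de(15) + ep(29) → 44
44 + io(65) → 109
al(73) + ze(99) → 172
109 + th(155) → 264
172 + 264 → 436
Maximum depth reached is 4.

4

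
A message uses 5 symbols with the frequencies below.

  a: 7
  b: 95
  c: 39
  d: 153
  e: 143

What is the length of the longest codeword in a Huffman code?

4

Merge the two lowest-weight nodes at each step:
combine a(7), c(39) → 46
combine 46, b(95) → 141
combine 141, e(143) → 284
combine d(153), 284 → 437
The rarest symbols sit at the bottom; the longest codeword is 4 bits.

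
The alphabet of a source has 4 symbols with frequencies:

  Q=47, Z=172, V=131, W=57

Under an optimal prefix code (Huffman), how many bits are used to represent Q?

Repeatedly merge the two smallest:
merge Q(47) and W(57): 104
merge 104 and V(131): 235
merge Z(172) and 235: 407
Q sits 3 levels below the root, so its codeword is 3 bits.

3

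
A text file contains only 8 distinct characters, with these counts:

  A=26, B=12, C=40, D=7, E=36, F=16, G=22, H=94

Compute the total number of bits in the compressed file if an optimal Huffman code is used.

Build the Huffman tree bottom-up:
D(7) + B(12) → 19
F(16) + 19 → 35
G(22) + A(26) → 48
35 + E(36) → 71
C(40) + 48 → 88
71 + 88 → 159
H(94) + 159 → 253
The encoded length is the sum of every internal node's weight: 19 + 35 + 48 + 71 + 88 + 159 + 253 = 673 bits.

673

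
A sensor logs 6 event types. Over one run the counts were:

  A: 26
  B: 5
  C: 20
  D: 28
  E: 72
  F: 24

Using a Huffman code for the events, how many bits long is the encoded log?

406

Build the Huffman tree bottom-up:
B(5) + C(20) → 25
F(24) + 25 → 49
A(26) + D(28) → 54
49 + 54 → 103
E(72) + 103 → 175
The encoded length is the sum of every internal node's weight: 25 + 49 + 54 + 103 + 175 = 406 bits.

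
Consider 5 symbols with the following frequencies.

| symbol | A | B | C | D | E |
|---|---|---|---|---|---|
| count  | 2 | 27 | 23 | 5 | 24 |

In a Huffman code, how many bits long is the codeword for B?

Huffman merges, smallest pair first:
combine A(2), D(5) → 7
combine 7, C(23) → 30
combine E(24), B(27) → 51
combine 30, 51 → 81
The subtree containing B is merged 2 times, so code length = 2.

2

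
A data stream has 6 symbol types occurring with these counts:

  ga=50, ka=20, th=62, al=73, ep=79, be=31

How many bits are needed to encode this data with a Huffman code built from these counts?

782

Greedily combine the two least-frequent nodes:
combine ka(20), be(31) → 51
combine ga(50), 51 → 101
combine th(62), al(73) → 135
combine ep(79), 101 → 180
combine 135, 180 → 315
The encoded length is the sum of every internal node's weight: 51 + 101 + 135 + 180 + 315 = 782 bits.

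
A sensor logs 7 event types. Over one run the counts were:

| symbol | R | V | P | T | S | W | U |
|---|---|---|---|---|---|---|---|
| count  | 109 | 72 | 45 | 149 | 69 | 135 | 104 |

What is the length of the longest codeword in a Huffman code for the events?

4

Merge the two lowest-weight nodes at each step:
P(45) + S(69) → 114
V(72) + U(104) → 176
R(109) + 114 → 223
W(135) + T(149) → 284
176 + 223 → 399
284 + 399 → 683
The rarest symbols sit at the bottom; the longest codeword is 4 bits.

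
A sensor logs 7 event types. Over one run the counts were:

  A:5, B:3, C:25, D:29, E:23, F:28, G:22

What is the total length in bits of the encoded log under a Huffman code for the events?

356

Greedily combine the two least-frequent nodes:
merge B(3) and A(5): 8
merge 8 and G(22): 30
merge E(23) and C(25): 48
merge F(28) and D(29): 57
merge 30 and 48: 78
merge 57 and 78: 135
The encoded length is the sum of every internal node's weight: 8 + 30 + 48 + 57 + 78 + 135 = 356 bits.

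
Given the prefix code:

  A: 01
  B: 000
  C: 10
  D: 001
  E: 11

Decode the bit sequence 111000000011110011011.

Read left to right; each codeword is recognised as soon as it completes (prefix code):
  11→E | 10→C | 000→B | 000→B | 11→E | 11→E | 001→D | 10→C | 11→E
Decoded message: ECBBEEDCE

ECBBEEDCE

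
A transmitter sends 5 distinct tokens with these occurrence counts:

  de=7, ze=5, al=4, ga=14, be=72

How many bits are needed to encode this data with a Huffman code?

157

Greedily combine the two least-frequent nodes:
merge al(4) and ze(5): 9
merge de(7) and 9: 16
merge ga(14) and 16: 30
merge 30 and be(72): 102
Total encoded bits = sum of merged weights = 9 + 16 + 30 + 102 = 157.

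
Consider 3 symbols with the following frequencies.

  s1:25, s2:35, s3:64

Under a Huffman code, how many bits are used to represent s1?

Repeatedly merge the two smallest:
s1(25) + s2(35) → 60
60 + s3(64) → 124
s1 sits 2 levels below the root, so its codeword is 2 bits.

2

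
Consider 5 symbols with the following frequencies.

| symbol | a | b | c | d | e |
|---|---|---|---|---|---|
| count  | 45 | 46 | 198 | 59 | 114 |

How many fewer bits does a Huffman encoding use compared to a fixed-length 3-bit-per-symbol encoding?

419

Fixed-length: 3 bits × 462 symbols = 1386 bits.
Huffman merges:
a(45) + b(46) → 91
d(59) + 91 → 150
e(114) + 150 → 264
c(198) + 264 → 462
Huffman total = 91 + 150 + 264 + 462 = 967 bits.
Saving = 1386 − 967 = 419 bits.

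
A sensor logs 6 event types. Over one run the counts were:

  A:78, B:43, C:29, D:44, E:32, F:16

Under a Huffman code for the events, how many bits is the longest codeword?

Merge the two lowest-weight nodes at each step:
merge F(16) and C(29): 45
merge E(32) and B(43): 75
merge D(44) and 45: 89
merge 75 and A(78): 153
merge 89 and 153: 242
The rarest symbols sit at the bottom; the longest codeword is 3 bits.

3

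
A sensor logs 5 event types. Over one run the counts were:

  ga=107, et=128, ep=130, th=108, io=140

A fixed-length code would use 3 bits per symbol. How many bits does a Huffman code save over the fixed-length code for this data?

Fixed-length: 3 bits × 613 symbols = 1839 bits.
Huffman merges:
ga(107) + th(108) → 215
et(128) + ep(130) → 258
io(140) + 215 → 355
258 + 355 → 613
Huffman total = 215 + 258 + 355 + 613 = 1441 bits.
Saving = 1839 − 1441 = 398 bits.

398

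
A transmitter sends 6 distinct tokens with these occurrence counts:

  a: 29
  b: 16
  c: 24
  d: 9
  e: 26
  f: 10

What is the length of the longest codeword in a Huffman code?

4

Merge the two lowest-weight nodes at each step:
combine d(9), f(10) → 19
combine b(16), 19 → 35
combine c(24), e(26) → 50
combine a(29), 35 → 64
combine 50, 64 → 114
The rarest symbols sit at the bottom; the longest codeword is 4 bits.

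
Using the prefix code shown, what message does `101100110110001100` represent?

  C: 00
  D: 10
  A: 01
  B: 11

DBCBADCBC

Read left to right; each codeword is recognised as soon as it completes (prefix code):
  10→D | 11→B | 00→C | 11→B | 01→A | 10→D | 00→C | 11→B | 00→C
Decoded message: DBCBADCBC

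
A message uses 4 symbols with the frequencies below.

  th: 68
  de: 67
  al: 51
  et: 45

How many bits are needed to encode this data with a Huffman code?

462

Merge the two smallest weights repeatedly:
merge et(45) and al(51): 96
merge de(67) and th(68): 135
merge 96 and 135: 231
Each symbol's bit-cost is frequency × depth; summing gives 462 bits (equivalently 96 + 135 + 231).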